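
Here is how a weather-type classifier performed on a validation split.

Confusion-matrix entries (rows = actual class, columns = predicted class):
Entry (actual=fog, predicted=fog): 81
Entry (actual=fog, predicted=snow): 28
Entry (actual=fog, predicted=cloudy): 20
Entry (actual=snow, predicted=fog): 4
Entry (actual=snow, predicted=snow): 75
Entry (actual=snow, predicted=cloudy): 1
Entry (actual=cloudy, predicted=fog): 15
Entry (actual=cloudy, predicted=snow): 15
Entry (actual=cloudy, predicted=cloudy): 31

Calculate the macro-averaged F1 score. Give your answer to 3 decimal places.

0.671

Per-class F1 score (2·TP/(2·TP+FP+FN)):
  fog: TP=81, FP=4+15=19, FN=28+20=48 → 162/229 = 0.7074
  snow: TP=75, FP=28+15=43, FN=4+1=5 → 150/198 = 0.7576
  cloudy: TP=31, FP=20+1=21, FN=15+15=30 → 62/113 = 0.5487
Macro-F1 score = mean = (0.7074 + 0.7576 + 0.5487) / 3 = 0.671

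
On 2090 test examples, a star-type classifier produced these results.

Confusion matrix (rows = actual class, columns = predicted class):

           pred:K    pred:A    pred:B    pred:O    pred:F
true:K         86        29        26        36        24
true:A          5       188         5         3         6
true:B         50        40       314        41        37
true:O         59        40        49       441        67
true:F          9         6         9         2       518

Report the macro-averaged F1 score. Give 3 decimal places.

Per-class F1 score (2·TP/(2·TP+FP+FN)):
  K: TP=86, FP=5+50+59+9=123, FN=29+26+36+24=115 → 172/410 = 0.4195
  A: TP=188, FP=29+40+40+6=115, FN=5+5+3+6=19 → 376/510 = 0.7373
  B: TP=314, FP=26+5+49+9=89, FN=50+40+41+37=168 → 628/885 = 0.7096
  O: TP=441, FP=36+3+41+2=82, FN=59+40+49+67=215 → 882/1179 = 0.7481
  F: TP=518, FP=24+6+37+67=134, FN=9+6+9+2=26 → 1036/1196 = 0.8662
Macro-F1 score = mean = (0.4195 + 0.7373 + 0.7096 + 0.7481 + 0.8662) / 5 = 0.696

0.696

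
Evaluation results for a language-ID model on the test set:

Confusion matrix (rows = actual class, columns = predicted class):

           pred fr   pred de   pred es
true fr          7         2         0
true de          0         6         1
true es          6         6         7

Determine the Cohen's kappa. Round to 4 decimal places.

Observed agreement pₒ = trace/N = 20/35 = 0.57143
Expected agreement pₑ = Σ (rowᵢ·colᵢ)/N² = (9·13 + 7·14 + 19·8)/35² = 0.29959
κ = (pₒ − pₑ)/(1 − pₑ) = (0.57143 − 0.29959)/(1 − 0.29959) = 0.3881

0.3881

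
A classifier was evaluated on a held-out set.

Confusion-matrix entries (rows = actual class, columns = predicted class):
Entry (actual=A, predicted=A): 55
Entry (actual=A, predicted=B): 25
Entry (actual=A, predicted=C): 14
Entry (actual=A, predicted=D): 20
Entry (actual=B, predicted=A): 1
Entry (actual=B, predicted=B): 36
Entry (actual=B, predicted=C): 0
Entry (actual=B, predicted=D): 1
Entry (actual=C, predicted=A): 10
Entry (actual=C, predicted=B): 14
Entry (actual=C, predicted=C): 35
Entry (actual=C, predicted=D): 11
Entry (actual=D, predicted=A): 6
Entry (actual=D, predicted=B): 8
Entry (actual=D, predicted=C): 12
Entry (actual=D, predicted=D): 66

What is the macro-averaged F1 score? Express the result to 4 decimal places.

0.6039

Per-class F1 score (2·TP/(2·TP+FP+FN)):
  A: TP=55, FP=1+10+6=17, FN=25+14+20=59 → 110/186 = 0.59140
  B: TP=36, FP=25+14+8=47, FN=1+0+1=2 → 72/121 = 0.59504
  C: TP=35, FP=14+0+12=26, FN=10+14+11=35 → 70/131 = 0.53435
  D: TP=66, FP=20+1+11=32, FN=6+8+12=26 → 132/190 = 0.69474
Macro-F1 score = mean = (0.59140 + 0.59504 + 0.53435 + 0.69474) / 4 = 0.6039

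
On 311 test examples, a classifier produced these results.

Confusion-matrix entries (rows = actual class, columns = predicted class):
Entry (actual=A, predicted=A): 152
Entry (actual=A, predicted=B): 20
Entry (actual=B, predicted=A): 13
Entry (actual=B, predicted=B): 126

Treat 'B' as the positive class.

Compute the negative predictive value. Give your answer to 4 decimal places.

NPV = TN/(TN+FN) = 152/(152+13) = 0.9212

0.9212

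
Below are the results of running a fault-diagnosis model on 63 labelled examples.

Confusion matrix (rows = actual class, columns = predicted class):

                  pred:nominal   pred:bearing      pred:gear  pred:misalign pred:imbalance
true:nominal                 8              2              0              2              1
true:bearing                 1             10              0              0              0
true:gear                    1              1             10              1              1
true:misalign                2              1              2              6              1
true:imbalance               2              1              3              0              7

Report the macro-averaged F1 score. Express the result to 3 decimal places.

0.646

Per-class F1 score (2·TP/(2·TP+FP+FN)):
  nominal: TP=8, FP=1+1+2+2=6, FN=2+0+2+1=5 → 16/27 = 0.5926
  bearing: TP=10, FP=2+1+1+1=5, FN=1+0+0+0=1 → 20/26 = 0.7692
  gear: TP=10, FP=0+0+2+3=5, FN=1+1+1+1=4 → 20/29 = 0.6897
  misalign: TP=6, FP=2+0+1+0=3, FN=2+1+2+1=6 → 12/21 = 0.5714
  imbalance: TP=7, FP=1+0+1+1=3, FN=2+1+3+0=6 → 14/23 = 0.6087
Macro-F1 score = mean = (0.5926 + 0.7692 + 0.6897 + 0.5714 + 0.6087) / 5 = 0.646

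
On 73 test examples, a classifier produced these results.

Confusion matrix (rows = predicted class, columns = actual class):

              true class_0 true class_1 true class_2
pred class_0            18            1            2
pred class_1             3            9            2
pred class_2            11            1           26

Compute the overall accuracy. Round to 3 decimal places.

0.726

Accuracy = trace / total = (18+9+26=53) / 73 = 53/73 = 0.726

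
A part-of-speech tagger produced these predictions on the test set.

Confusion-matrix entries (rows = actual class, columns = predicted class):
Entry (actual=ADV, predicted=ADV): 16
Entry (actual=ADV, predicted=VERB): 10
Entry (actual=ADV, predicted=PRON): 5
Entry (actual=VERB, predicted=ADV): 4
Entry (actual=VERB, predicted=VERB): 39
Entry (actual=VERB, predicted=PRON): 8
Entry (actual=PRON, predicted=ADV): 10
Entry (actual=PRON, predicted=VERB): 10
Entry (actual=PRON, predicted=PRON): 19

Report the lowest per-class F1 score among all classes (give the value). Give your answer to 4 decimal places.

0.5246

Per-class F1 score (2·TP/(2·TP+FP+FN)):
  ADV: TP=16, FP=4+10=14, FN=10+5=15 → 32/61 = 0.52459
  VERB: TP=39, FP=10+10=20, FN=4+8=12 → 78/110 = 0.70909
  PRON: TP=19, FP=5+8=13, FN=10+10=20 → 38/71 = 0.53521
Lowest is class 'ADV' with F1 score = 0.5246.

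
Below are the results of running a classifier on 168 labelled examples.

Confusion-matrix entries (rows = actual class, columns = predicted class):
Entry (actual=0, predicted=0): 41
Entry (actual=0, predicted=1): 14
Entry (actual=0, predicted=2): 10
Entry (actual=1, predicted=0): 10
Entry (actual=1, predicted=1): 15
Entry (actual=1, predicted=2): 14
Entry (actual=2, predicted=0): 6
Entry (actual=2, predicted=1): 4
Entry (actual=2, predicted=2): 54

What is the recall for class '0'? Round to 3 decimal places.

One-vs-rest for '0': TP = diagonal; FP = other classes predicted '0'; FN = '0' predicted as other.
recall = TP/(TP+FN).
0: TP=41, FN=14+10=24 → 41/65 = 0.6308

0.631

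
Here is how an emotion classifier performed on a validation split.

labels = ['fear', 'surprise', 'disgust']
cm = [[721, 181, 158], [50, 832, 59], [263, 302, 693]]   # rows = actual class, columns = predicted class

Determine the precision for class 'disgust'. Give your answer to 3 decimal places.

precision = TP/(TP+FP).
disgust: TP=693, FP=158+59=217 → 693/910 = 0.7615

0.762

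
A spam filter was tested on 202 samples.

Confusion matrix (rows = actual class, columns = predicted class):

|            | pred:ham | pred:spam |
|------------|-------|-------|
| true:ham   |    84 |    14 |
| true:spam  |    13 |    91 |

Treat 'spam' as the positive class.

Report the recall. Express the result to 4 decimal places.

0.8750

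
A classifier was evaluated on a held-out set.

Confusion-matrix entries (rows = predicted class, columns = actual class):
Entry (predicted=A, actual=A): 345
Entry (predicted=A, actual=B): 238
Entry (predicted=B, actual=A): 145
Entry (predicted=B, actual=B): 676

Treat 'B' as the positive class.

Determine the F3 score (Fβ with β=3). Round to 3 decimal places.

0.747

Fβ = (1+β²)·TP / ((1+β²)·TP + β²·FN + FP), with β²=9
= 10·676 / (10·676 + 9·238 + 145) = 0.747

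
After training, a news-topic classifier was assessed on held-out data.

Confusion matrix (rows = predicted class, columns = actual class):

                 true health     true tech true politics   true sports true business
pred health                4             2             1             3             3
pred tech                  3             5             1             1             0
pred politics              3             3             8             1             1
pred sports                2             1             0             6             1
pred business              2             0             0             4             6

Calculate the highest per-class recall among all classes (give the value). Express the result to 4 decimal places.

0.8000

Per-class recall (TP/(TP+FN)):
  health: TP=4, FN=3+3+2+2=10 → 4/14 = 0.28571
  tech: TP=5, FN=2+3+1+0=6 → 5/11 = 0.45455
  politics: TP=8, FN=1+1+0+0=2 → 8/10 = 0.80000
  sports: TP=6, FN=3+1+1+4=9 → 6/15 = 0.40000
  business: TP=6, FN=3+0+1+1=5 → 6/11 = 0.54545
Highest is class 'politics' with recall = 0.8000.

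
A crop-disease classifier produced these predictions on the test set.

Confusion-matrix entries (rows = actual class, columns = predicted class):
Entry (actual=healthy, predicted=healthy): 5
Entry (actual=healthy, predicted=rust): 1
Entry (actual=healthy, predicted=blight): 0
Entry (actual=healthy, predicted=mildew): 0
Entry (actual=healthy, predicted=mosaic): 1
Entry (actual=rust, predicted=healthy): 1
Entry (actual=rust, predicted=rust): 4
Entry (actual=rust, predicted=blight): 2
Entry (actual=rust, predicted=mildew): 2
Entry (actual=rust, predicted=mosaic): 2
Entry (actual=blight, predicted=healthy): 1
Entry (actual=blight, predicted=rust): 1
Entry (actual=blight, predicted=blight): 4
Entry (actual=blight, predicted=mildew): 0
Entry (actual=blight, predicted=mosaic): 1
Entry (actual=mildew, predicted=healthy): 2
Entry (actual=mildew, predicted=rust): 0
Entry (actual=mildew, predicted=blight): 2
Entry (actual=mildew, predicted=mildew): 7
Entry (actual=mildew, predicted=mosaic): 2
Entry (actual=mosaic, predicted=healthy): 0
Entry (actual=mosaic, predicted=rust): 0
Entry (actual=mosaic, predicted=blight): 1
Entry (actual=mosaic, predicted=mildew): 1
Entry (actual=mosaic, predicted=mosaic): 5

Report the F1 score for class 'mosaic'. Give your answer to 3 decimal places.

0.556

Take TP from the diagonal, FP from the rest of the 'mosaic' prediction marginal, FN from the rest of the 'mosaic' actual marginal.
F1 score = 2·TP/(2·TP+FP+FN).
mosaic: TP=5, FP=1+2+1+2=6, FN=0+0+1+1=2 → 10/18 = 0.5556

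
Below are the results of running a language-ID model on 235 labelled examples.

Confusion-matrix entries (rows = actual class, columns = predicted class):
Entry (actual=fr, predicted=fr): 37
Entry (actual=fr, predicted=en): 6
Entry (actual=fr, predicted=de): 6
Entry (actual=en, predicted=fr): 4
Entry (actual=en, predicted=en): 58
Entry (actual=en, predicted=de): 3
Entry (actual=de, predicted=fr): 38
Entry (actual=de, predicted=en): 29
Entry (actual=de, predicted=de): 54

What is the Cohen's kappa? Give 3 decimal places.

0.464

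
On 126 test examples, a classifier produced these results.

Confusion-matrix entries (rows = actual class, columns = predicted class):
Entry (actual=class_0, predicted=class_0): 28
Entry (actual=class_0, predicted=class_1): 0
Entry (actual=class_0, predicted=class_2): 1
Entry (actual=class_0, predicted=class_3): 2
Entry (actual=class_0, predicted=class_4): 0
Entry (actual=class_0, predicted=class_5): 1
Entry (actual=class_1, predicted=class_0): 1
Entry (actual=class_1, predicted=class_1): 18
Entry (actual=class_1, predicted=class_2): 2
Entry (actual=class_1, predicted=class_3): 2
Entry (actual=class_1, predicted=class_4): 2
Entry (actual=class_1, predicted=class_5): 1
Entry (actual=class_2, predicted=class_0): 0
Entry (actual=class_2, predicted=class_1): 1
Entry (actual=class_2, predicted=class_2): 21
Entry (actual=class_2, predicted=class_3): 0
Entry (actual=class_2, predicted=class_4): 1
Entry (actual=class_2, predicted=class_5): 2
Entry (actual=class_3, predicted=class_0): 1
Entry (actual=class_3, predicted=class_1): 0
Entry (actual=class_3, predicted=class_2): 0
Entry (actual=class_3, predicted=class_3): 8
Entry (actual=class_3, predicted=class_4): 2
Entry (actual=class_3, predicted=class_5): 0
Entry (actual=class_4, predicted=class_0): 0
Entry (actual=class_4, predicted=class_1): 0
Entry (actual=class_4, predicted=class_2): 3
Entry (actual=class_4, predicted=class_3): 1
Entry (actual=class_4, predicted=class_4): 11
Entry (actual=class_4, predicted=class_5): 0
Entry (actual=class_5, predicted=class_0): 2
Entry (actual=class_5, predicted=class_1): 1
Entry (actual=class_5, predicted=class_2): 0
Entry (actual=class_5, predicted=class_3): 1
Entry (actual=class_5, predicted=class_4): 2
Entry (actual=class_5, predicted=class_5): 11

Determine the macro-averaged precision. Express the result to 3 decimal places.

0.745

Per-class precision (TP/(TP+FP)):
  class_0: TP=28, FP=1+0+1+0+2=4 → 28/32 = 0.8750
  class_1: TP=18, FP=0+1+0+0+1=2 → 18/20 = 0.9000
  class_2: TP=21, FP=1+2+0+3+0=6 → 21/27 = 0.7778
  class_3: TP=8, FP=2+2+0+1+1=6 → 8/14 = 0.5714
  class_4: TP=11, FP=0+2+1+2+2=7 → 11/18 = 0.6111
  class_5: TP=11, FP=1+1+2+0+0=4 → 11/15 = 0.7333
Macro-precision = mean = (0.8750 + 0.9000 + 0.7778 + 0.5714 + 0.6111 + 0.7333) / 6 = 0.745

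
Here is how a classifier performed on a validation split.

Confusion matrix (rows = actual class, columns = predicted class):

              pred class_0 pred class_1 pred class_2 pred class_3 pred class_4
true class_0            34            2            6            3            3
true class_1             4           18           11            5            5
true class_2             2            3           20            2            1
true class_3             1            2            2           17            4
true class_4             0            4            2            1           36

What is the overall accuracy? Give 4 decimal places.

0.6649

Accuracy = trace / total = (34+18+20+17+36=125) / 188 = 125/188 = 0.6649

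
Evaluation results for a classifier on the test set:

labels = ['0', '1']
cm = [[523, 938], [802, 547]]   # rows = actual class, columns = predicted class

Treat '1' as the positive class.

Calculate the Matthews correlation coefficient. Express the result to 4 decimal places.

-0.2367

MCC = (TP·TN − FP·FN) / √((TP+FP)(TP+FN)(TN+FP)(TN+FN))
Numerator = 547·523 − 938·802 = -466195
Denominator = √(1485·1349·1461·1325) = √3877970468625 = 1969256.3237
MCC = -466195 / 1969256.3237 = -0.2367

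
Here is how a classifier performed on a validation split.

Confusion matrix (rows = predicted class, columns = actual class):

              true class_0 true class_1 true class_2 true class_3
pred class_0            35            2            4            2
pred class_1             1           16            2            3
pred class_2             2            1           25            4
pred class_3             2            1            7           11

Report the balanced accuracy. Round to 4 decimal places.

0.7207

Balanced accuracy = mean of per-class recall.
  class_0: recall = 35/40 = 0.87500
  class_1: recall = 16/20 = 0.80000
  class_2: recall = 25/38 = 0.65789
  class_3: recall = 11/20 = 0.55000
Mean = (0.87500 + 0.80000 + 0.65789 + 0.55000) / 4 = 0.7207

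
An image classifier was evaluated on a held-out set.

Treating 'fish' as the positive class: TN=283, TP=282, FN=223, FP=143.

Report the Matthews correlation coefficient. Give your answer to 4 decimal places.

MCC = (TP·TN − FP·FN) / √((TP+FP)(TP+FN)(TN+FP)(TN+FN))
Numerator = 282·283 − 143·223 = 47917
Denominator = √(425·505·426·506) = √46263706500 = 215089.9963
MCC = 47917 / 215089.9963 = 0.2228

0.2228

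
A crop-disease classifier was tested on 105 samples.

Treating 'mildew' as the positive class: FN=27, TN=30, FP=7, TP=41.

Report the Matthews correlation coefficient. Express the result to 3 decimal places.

MCC = (TP·TN − FP·FN) / √((TP+FP)(TP+FN)(TN+FP)(TN+FN))
Numerator = 41·30 − 7·27 = 1041
Denominator = √(48·68·37·57) = √6883776 = 2623.6951
MCC = 1041 / 2623.6951 = 0.397

0.397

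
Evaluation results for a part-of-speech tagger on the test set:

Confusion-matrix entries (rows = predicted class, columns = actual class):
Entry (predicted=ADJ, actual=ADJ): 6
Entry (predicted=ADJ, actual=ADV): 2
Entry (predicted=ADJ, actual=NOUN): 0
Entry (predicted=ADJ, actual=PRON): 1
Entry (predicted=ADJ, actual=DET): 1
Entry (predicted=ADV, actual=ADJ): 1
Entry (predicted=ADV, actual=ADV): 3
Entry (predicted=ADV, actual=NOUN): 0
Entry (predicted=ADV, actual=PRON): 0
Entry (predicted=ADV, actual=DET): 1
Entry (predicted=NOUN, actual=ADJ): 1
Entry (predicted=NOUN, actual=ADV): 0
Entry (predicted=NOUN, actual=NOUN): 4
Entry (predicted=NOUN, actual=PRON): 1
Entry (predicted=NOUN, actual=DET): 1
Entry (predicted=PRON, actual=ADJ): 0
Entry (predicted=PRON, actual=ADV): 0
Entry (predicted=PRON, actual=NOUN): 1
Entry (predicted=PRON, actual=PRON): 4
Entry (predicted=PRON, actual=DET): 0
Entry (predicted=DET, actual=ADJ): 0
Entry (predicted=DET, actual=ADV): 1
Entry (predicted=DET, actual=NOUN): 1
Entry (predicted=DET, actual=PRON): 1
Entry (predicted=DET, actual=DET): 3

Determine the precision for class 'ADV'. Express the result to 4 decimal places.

One-vs-rest for 'ADV': TP = diagonal; FP = other classes predicted 'ADV'; FN = 'ADV' predicted as other.
precision = TP/(TP+FP).
ADV: TP=3, FP=1+0+0+1=2 → 3/5 = 0.60000

0.6000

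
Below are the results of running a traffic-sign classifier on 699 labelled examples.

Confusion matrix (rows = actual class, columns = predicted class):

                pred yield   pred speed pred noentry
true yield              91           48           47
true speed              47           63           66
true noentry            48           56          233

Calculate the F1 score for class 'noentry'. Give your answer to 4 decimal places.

0.6823

One-vs-rest for 'noentry': TP = diagonal; FP = other classes predicted 'noentry'; FN = 'noentry' predicted as other.
F1 score = 2·TP/(2·TP+FP+FN).
noentry: TP=233, FP=47+66=113, FN=48+56=104 → 466/683 = 0.68228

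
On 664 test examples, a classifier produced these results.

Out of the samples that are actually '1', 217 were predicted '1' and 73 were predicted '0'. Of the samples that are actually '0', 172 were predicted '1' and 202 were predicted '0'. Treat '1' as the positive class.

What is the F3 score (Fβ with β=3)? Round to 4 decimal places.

0.7236

Fβ = (1+β²)·TP / ((1+β²)·TP + β²·FN + FP), with β²=9
= 10·217 / (10·217 + 9·73 + 172) = 0.7236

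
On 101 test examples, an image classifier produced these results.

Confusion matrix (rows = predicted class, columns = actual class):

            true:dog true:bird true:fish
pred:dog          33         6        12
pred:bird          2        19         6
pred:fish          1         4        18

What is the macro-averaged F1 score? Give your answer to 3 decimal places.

Per-class F1 score (2·TP/(2·TP+FP+FN)):
  dog: TP=33, FP=6+12=18, FN=2+1=3 → 66/87 = 0.7586
  bird: TP=19, FP=2+6=8, FN=6+4=10 → 38/56 = 0.6786
  fish: TP=18, FP=1+4=5, FN=12+6=18 → 36/59 = 0.6102
Macro-F1 score = mean = (0.7586 + 0.6786 + 0.6102) / 3 = 0.682

0.682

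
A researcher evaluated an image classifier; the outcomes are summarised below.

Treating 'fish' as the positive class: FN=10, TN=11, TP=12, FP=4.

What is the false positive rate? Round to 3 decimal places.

0.267

FPR = FP/(FP+TN) = 4/(4+11) = 0.267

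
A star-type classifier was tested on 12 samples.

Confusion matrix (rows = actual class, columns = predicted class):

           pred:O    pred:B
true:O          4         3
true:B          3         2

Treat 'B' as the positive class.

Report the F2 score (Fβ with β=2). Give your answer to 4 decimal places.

Fβ = (1+β²)·TP / ((1+β²)·TP + β²·FN + FP), with β²=4
= 5·2 / (5·2 + 4·3 + 3) = 0.4000

0.4000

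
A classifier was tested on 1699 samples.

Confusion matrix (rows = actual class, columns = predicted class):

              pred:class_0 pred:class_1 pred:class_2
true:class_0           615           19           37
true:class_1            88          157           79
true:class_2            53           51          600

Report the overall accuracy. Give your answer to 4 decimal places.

Accuracy = trace / total = (615+157+600=1372) / 1699 = 1372/1699 = 0.8075

0.8075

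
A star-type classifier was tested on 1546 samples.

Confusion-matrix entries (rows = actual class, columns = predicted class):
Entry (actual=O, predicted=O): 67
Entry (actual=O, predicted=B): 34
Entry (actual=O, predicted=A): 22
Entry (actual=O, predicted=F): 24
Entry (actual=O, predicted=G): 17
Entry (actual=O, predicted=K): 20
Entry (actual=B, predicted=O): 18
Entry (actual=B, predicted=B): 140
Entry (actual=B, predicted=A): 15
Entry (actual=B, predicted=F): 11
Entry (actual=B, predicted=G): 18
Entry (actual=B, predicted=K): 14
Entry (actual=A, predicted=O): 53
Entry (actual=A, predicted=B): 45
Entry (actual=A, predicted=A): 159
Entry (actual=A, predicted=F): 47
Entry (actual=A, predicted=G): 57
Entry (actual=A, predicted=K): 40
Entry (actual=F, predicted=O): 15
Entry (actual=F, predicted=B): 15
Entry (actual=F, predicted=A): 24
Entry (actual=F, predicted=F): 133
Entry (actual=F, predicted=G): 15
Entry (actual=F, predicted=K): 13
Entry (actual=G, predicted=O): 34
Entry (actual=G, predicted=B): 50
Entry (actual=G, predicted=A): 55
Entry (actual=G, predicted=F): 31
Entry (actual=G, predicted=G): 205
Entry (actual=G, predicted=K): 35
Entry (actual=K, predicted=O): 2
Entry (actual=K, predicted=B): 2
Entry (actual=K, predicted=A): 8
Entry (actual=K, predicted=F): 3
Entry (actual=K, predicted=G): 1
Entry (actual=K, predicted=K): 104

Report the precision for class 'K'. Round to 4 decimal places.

0.4602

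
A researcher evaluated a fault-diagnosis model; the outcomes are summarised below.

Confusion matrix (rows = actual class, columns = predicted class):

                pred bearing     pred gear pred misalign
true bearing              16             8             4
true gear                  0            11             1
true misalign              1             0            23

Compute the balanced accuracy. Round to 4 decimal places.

0.8155

Balanced accuracy = mean of per-class recall.
  bearing: recall = 16/28 = 0.57143
  gear: recall = 11/12 = 0.91667
  misalign: recall = 23/24 = 0.95833
Mean = (0.57143 + 0.91667 + 0.95833) / 3 = 0.8155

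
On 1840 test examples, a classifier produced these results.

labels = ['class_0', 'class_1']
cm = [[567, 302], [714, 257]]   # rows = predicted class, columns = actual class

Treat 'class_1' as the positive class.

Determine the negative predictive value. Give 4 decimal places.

NPV = TN/(TN+FN) = 567/(567+302) = 0.6525

0.6525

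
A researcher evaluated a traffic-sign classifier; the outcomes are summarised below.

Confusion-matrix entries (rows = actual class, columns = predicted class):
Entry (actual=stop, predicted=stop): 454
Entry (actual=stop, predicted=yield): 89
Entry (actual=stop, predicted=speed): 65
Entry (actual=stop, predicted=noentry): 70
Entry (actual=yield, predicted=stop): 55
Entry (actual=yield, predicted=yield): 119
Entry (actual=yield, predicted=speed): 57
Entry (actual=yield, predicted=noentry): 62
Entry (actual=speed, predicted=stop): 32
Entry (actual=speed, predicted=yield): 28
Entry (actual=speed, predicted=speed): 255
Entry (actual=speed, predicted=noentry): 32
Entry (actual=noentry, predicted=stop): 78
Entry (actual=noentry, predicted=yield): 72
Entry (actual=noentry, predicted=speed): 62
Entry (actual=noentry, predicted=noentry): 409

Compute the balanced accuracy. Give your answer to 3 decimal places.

0.617

Balanced accuracy = mean of per-class recall.
  stop: recall = 454/678 = 0.6696
  yield: recall = 119/293 = 0.4061
  speed: recall = 255/347 = 0.7349
  noentry: recall = 409/621 = 0.6586
Mean = (0.6696 + 0.4061 + 0.7349 + 0.6586) / 4 = 0.617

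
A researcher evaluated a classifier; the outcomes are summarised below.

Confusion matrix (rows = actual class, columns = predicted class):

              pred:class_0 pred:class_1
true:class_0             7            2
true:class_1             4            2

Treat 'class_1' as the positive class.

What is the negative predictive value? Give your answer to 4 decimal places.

0.6364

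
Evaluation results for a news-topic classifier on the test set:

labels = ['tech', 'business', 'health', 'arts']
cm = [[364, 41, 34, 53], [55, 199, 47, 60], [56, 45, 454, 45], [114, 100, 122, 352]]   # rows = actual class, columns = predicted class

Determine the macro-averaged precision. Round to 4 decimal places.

0.6290

Per-class precision (TP/(TP+FP)):
  tech: TP=364, FP=55+56+114=225 → 364/589 = 0.61800
  business: TP=199, FP=41+45+100=186 → 199/385 = 0.51688
  health: TP=454, FP=34+47+122=203 → 454/657 = 0.69102
  arts: TP=352, FP=53+60+45=158 → 352/510 = 0.69020
Macro-precision = mean = (0.61800 + 0.51688 + 0.69102 + 0.69020) / 4 = 0.6290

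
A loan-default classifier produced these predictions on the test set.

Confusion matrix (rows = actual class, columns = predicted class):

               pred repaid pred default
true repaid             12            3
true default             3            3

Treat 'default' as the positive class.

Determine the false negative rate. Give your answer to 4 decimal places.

FNR = FN/(FN+TP) = 3/(3+3) = 0.5000

0.5000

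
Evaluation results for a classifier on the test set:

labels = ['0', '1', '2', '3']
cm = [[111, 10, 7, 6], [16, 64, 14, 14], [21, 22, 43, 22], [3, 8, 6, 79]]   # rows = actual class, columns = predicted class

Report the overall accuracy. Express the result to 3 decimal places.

0.666

Accuracy = trace / total = (111+64+43+79=297) / 446 = 297/446 = 0.666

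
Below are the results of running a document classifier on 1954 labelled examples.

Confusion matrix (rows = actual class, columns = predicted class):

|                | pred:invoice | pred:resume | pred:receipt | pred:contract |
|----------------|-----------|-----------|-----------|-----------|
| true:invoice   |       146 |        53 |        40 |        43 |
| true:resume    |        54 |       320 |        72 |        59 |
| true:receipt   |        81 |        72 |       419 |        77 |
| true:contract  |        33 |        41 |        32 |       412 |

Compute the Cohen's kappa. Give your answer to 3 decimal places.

Observed agreement pₒ = trace/N = 1297/1954 = 0.6638
Expected agreement pₑ = Σ (rowᵢ·colᵢ)/N² = (282·314 + 505·486 + 649·563 + 518·591)/1954² = 0.2634
κ = (pₒ − pₑ)/(1 − pₑ) = (0.6638 − 0.2634)/(1 − 0.2634) = 0.544

0.544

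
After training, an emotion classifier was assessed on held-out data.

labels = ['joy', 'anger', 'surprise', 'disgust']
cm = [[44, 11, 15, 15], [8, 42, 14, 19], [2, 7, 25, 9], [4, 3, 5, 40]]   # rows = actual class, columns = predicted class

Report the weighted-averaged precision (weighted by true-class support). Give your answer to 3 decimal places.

Per-class precision (TP/(TP+FP)):
  joy: TP=44, FP=8+2+4=14 → 44/58 = 0.7586
  anger: TP=42, FP=11+7+3=21 → 42/63 = 0.6667
  surprise: TP=25, FP=15+14+5=34 → 25/59 = 0.4237
  disgust: TP=40, FP=15+19+9=43 → 40/83 = 0.4819
Weighted-precision = Σ (supportᵢ/N)·precisionᵢ with N=263: (85/263)·0.7586 + (83/263)·0.6667 + (43/263)·0.4237 + (52/263)·0.4819 = 0.620

0.620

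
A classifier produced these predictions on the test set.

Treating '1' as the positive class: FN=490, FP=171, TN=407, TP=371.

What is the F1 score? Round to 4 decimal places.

Precision = TP/(TP+FP) = 371/542 = 0.6845
Recall = TP/(TP+FN) = 371/861 = 0.4309
F1 = 2·TP/(2·TP+FP+FN) = 742/1403 = 0.5289

0.5289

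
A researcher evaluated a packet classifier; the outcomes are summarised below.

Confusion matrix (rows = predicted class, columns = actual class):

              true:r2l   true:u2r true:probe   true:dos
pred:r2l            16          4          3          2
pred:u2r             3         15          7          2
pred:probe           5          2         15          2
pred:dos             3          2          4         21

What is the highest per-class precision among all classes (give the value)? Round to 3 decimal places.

Per-class precision (TP/(TP+FP)):
  r2l: TP=16, FP=4+3+2=9 → 16/25 = 0.6400
  u2r: TP=15, FP=3+7+2=12 → 15/27 = 0.5556
  probe: TP=15, FP=5+2+2=9 → 15/24 = 0.6250
  dos: TP=21, FP=3+2+4=9 → 21/30 = 0.7000
Highest is class 'dos' with precision = 0.700.

0.700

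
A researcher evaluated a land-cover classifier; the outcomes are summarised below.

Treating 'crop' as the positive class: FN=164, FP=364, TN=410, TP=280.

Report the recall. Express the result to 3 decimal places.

0.631

Recall = TP/(TP+FN) = 280/(280+164) = 280/444 = 0.631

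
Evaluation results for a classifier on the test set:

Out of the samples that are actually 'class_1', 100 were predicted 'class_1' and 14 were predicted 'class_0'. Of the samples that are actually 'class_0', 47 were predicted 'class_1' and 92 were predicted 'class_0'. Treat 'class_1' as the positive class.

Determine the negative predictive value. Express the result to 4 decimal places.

0.8679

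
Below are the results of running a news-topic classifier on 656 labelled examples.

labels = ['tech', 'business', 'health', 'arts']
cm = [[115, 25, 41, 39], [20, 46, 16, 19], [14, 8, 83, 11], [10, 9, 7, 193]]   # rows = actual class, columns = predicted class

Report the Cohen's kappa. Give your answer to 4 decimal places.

0.5396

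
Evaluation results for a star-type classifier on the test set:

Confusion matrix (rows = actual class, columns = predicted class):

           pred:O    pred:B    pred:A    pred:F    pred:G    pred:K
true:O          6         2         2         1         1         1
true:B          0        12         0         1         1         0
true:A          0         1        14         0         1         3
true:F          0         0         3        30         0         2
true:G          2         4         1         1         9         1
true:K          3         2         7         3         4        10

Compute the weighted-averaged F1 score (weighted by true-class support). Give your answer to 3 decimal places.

0.620

Per-class F1 score (2·TP/(2·TP+FP+FN)):
  O: TP=6, FP=0+0+0+2+3=5, FN=2+2+1+1+1=7 → 12/24 = 0.5000
  B: TP=12, FP=2+1+0+4+2=9, FN=0+0+1+1+0=2 → 24/35 = 0.6857
  A: TP=14, FP=2+0+3+1+7=13, FN=0+1+0+1+3=5 → 28/46 = 0.6087
  F: TP=30, FP=1+1+0+1+3=6, FN=0+0+3+0+2=5 → 60/71 = 0.8451
  G: TP=9, FP=1+1+1+0+4=7, FN=2+4+1+1+1=9 → 18/34 = 0.5294
  K: TP=10, FP=1+0+3+2+1=7, FN=3+2+7+3+4=19 → 20/46 = 0.4348
Weighted-F1 score = Σ (supportᵢ/N)·F1 scoreᵢ with N=128: (13/128)·0.5000 + (14/128)·0.6857 + (19/128)·0.6087 + (35/128)·0.8451 + (18/128)·0.5294 + (29/128)·0.4348 = 0.620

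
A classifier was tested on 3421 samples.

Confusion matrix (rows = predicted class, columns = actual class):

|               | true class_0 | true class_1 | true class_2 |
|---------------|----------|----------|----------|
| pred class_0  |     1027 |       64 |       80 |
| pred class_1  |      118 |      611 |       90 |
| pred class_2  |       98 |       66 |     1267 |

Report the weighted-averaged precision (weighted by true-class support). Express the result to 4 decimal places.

Per-class precision (TP/(TP+FP)):
  class_0: TP=1027, FP=64+80=144 → 1027/1171 = 0.87703
  class_1: TP=611, FP=118+90=208 → 611/819 = 0.74603
  class_2: TP=1267, FP=98+66=164 → 1267/1431 = 0.88539
Weighted-precision = Σ (supportᵢ/N)·precisionᵢ with N=3421: (1243/3421)·0.87703 + (741/3421)·0.74603 + (1437/3421)·0.88539 = 0.8522

0.8522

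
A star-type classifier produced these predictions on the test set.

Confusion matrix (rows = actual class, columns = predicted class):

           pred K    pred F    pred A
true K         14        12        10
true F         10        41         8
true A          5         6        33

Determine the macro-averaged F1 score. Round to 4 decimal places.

0.6068

Per-class F1 score (2·TP/(2·TP+FP+FN)):
  K: TP=14, FP=10+5=15, FN=12+10=22 → 28/65 = 0.43077
  F: TP=41, FP=12+6=18, FN=10+8=18 → 82/118 = 0.69492
  A: TP=33, FP=10+8=18, FN=5+6=11 → 66/95 = 0.69474
Macro-F1 score = mean = (0.43077 + 0.69492 + 0.69474) / 3 = 0.6068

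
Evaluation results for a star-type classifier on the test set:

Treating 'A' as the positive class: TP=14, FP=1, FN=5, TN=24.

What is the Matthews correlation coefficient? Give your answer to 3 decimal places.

MCC = (TP·TN − FP·FN) / √((TP+FP)(TP+FN)(TN+FP)(TN+FN))
Numerator = 14·24 − 1·5 = 331
Denominator = √(15·19·25·29) = √206625 = 454.5602
MCC = 331 / 454.5602 = 0.728

0.728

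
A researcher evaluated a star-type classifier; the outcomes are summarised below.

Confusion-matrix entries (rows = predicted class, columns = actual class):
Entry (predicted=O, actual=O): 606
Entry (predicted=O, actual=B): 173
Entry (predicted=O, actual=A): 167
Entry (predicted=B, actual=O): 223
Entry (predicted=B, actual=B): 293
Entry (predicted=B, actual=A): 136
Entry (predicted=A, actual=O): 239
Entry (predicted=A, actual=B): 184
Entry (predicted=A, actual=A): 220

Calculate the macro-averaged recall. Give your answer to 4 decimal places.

Per-class recall (TP/(TP+FN)):
  O: TP=606, FN=223+239=462 → 606/1068 = 0.56742
  B: TP=293, FN=173+184=357 → 293/650 = 0.45077
  A: TP=220, FN=167+136=303 → 220/523 = 0.42065
Macro-recall = mean = (0.56742 + 0.45077 + 0.42065) / 3 = 0.4796

0.4796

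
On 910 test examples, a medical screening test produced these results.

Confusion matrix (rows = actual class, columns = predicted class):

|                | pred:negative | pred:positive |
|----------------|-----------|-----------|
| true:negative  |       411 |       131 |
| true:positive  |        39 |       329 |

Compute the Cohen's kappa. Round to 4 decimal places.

0.6272

Observed agreement pₒ = trace/N = 740/910 = 0.81319
Expected agreement pₑ = Σ (rowᵢ·colᵢ)/N² = (542·450 + 368·460)/910² = 0.49895
κ = (pₒ − pₑ)/(1 − pₑ) = (0.81319 − 0.49895)/(1 − 0.49895) = 0.6272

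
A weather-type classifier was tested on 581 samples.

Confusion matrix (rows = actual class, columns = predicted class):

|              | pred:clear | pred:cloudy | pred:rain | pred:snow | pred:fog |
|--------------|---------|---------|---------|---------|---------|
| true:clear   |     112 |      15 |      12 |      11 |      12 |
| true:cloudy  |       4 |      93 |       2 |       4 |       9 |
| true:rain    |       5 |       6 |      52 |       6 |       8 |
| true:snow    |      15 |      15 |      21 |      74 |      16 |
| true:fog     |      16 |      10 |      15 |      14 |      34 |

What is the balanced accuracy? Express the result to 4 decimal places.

0.6208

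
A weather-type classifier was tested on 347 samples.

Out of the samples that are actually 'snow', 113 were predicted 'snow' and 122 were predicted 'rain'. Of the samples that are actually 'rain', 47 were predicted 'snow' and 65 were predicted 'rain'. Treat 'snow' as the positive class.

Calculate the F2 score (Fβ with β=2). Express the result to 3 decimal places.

0.514

Fβ = (1+β²)·TP / ((1+β²)·TP + β²·FN + FP), with β²=4
= 5·113 / (5·113 + 4·122 + 47) = 0.514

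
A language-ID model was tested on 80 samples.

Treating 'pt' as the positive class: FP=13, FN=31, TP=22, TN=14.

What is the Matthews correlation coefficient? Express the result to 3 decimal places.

-0.063

MCC = (TP·TN − FP·FN) / √((TP+FP)(TP+FN)(TN+FP)(TN+FN))
Numerator = 22·14 − 13·31 = -95
Denominator = √(35·53·27·45) = √2253825 = 1501.2745
MCC = -95 / 1501.2745 = -0.063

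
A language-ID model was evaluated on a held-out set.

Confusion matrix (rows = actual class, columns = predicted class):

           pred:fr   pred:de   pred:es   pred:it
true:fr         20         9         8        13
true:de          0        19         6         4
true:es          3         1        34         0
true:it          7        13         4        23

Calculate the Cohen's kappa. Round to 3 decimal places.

0.451

Observed agreement pₒ = trace/N = 96/164 = 0.5854
Expected agreement pₑ = Σ (rowᵢ·colᵢ)/N² = (50·30 + 29·42 + 38·52 + 47·40)/164² = 0.2444
κ = (pₒ − pₑ)/(1 − pₑ) = (0.5854 − 0.2444)/(1 − 0.2444) = 0.451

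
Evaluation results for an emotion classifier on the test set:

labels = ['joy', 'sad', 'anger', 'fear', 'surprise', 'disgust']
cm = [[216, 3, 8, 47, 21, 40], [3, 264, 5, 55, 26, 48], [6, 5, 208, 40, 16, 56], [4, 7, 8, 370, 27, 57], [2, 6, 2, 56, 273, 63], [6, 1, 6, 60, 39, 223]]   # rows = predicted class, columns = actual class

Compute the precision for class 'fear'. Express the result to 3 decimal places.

Treat 'fear' as positive and all other classes as negative.
precision = TP/(TP+FP).
fear: TP=370, FP=4+7+8+27+57=103 → 370/473 = 0.7822

0.782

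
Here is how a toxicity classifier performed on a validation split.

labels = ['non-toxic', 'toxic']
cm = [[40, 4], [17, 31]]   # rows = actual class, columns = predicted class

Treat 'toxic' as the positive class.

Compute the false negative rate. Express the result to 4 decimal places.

FNR = FN/(FN+TP) = 17/(17+31) = 0.3542

0.3542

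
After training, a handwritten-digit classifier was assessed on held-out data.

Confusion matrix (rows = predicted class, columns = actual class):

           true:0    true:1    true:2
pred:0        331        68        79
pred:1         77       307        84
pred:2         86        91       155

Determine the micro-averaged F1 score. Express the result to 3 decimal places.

0.621

Micro-averaging pools counts across classes: ΣTP=793, ΣFP=485, ΣFN=485.
Micro-F1 score = 2·TP/(2·TP+FP+FN) on pooled counts = 0.621 (equals overall accuracy in single-label multiclass).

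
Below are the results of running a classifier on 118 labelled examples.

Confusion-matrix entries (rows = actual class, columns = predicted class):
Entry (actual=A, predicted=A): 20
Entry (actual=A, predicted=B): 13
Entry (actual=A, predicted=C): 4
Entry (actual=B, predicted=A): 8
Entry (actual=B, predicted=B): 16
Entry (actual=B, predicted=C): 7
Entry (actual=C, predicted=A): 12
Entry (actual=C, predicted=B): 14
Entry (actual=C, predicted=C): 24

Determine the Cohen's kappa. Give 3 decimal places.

Observed agreement pₒ = trace/N = 60/118 = 0.5085
Expected agreement pₑ = Σ (rowᵢ·colᵢ)/N² = (37·40 + 31·43 + 50·35)/118² = 0.3277
κ = (pₒ − pₑ)/(1 − pₑ) = (0.5085 − 0.3277)/(1 − 0.3277) = 0.269

0.269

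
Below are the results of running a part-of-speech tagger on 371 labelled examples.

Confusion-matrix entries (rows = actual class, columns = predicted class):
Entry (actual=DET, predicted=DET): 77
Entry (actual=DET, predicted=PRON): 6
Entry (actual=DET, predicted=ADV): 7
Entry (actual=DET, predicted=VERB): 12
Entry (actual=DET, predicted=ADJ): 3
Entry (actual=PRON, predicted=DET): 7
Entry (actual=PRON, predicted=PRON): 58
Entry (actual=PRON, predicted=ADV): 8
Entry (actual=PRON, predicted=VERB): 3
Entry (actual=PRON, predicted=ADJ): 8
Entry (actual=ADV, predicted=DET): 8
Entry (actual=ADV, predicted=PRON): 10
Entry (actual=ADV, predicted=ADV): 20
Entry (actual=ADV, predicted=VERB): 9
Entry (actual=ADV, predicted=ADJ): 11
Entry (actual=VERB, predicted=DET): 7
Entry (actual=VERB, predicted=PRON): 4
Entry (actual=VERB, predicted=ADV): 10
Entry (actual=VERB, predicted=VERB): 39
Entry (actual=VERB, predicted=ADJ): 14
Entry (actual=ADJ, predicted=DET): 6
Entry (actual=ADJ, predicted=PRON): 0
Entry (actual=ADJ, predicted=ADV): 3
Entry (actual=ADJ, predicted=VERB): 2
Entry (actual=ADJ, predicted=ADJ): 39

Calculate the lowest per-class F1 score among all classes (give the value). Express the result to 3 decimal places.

0.377

Per-class F1 score (2·TP/(2·TP+FP+FN)):
  DET: TP=77, FP=7+8+7+6=28, FN=6+7+12+3=28 → 154/210 = 0.7333
  PRON: TP=58, FP=6+10+4+0=20, FN=7+8+3+8=26 → 116/162 = 0.7160
  ADV: TP=20, FP=7+8+10+3=28, FN=8+10+9+11=38 → 40/106 = 0.3774
  VERB: TP=39, FP=12+3+9+2=26, FN=7+4+10+14=35 → 78/139 = 0.5612
  ADJ: TP=39, FP=3+8+11+14=36, FN=6+0+3+2=11 → 78/125 = 0.6240
Lowest is class 'ADV' with F1 score = 0.377.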